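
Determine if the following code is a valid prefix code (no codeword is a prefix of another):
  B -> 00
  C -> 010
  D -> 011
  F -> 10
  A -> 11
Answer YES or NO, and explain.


Checking each pair (does one codeword prefix another?):
  B='00' vs C='010': no prefix
  B='00' vs D='011': no prefix
  B='00' vs F='10': no prefix
  B='00' vs A='11': no prefix
  C='010' vs B='00': no prefix
  C='010' vs D='011': no prefix
  C='010' vs F='10': no prefix
  C='010' vs A='11': no prefix
  D='011' vs B='00': no prefix
  D='011' vs C='010': no prefix
  D='011' vs F='10': no prefix
  D='011' vs A='11': no prefix
  F='10' vs B='00': no prefix
  F='10' vs C='010': no prefix
  F='10' vs D='011': no prefix
  F='10' vs A='11': no prefix
  A='11' vs B='00': no prefix
  A='11' vs C='010': no prefix
  A='11' vs D='011': no prefix
  A='11' vs F='10': no prefix
No violation found over all pairs.

YES -- this is a valid prefix code. No codeword is a prefix of any other codeword.


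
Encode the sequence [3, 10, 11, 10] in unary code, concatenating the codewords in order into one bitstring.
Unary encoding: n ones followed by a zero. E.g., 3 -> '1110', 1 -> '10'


Encode each number as n ones followed by a terminating 0:
  3 -> 1110 (4 bits)
  10 -> 11111111110 (11 bits)
  11 -> 111111111110 (12 bits)
  10 -> 11111111110 (11 bits)
Total length = 4 + 11 + 12 + 11 = 38 bits.

Unary([3, 10, 11, 10]) = 11101111111111011111111111011111111110 (38 bits)


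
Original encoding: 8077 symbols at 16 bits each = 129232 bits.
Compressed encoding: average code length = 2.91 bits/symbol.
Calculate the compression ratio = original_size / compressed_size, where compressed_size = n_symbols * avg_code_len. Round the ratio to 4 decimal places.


original_size = n_symbols * orig_bits = 8077 * 16 = 129232 bits
compressed_size = n_symbols * avg_code_len = 8077 * 2.91 = 23504.07 bits
ratio = original_size / compressed_size = 129232 / 23504.07 = 5.4983

Compression ratio = 5.4983


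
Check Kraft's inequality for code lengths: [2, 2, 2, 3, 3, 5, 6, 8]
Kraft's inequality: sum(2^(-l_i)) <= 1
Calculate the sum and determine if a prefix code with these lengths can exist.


Sum = 2^(-2) + 2^(-2) + 2^(-2) + 2^(-3) + 2^(-3) + 2^(-5) + 2^(-6) + 2^(-8)
    = 0.25 + 0.25 + 0.25 + 0.125 + 0.125 + 0.03125 + 0.015625 + 0.00390625
    = 269/256 = 1.05078125
Since 1.05078125 > 1, Kraft's inequality is NOT satisfied.
A prefix code with these lengths CANNOT exist.

Kraft sum = 1.05078125. Not satisfied.


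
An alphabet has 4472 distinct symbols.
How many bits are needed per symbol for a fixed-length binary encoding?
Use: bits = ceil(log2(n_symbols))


log2(4472) = 12.1267
Bracket: 2^12 = 4096 < 4472 <= 2^13 = 8192
So ceil(log2(4472)) = 13

bits = ceil(log2(4472)) = ceil(12.1267) = 13 bits


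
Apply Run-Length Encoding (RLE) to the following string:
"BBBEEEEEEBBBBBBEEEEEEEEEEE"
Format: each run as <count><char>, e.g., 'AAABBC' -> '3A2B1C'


Scanning runs left to right:
  i=0: run of 'B' x 3 -> '3B'
  i=3: run of 'E' x 6 -> '6E'
  i=9: run of 'B' x 6 -> '6B'
  i=15: run of 'E' x 11 -> '11E'

RLE = 3B6E6B11E


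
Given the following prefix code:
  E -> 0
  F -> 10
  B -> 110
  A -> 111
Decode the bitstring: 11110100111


Decoding step by step:
Bits 111 -> A
Bits 10 -> F
Bits 10 -> F
Bits 0 -> E
Bits 111 -> A


Decoded message: AFFEA


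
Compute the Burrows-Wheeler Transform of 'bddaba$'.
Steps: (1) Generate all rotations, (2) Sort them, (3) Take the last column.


Rotations (sorted):
  0: $bddaba -> last char: a
  1: a$bddab -> last char: b
  2: aba$bdd -> last char: d
  3: ba$bdda -> last char: a
  4: bddaba$ -> last char: $
  5: daba$bd -> last char: d
  6: ddaba$b -> last char: b


BWT = abda$db


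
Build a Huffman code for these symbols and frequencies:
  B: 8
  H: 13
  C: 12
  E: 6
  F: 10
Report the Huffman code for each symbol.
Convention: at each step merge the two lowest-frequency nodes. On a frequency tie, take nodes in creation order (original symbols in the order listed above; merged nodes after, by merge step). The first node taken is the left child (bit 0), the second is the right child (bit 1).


Huffman tree construction:
Step 1: Merge E(6) + B(8) = 14
Step 2: Merge F(10) + C(12) = 22
Step 3: Merge H(13) + (E+B)(14) = 27
Step 4: Merge (F+C)(22) + (H+(E+B))(27) = 49
Read each symbol's code off the tree from the root (left child = 0, right child = 1).

Codes:
  B: 111 (length 3)
  H: 10 (length 2)
  C: 01 (length 2)
  E: 110 (length 3)
  F: 00 (length 2)
Average code length: 112/49 = 2.2857 bits/symbol


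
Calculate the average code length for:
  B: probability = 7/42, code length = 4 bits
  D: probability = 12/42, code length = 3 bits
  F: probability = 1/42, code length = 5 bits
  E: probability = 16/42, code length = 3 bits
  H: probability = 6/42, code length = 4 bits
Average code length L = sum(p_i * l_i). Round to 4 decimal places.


Weighted contributions p_i * l_i:
  B: (7/42) * 4 = 28/42
  D: (12/42) * 3 = 36/42
  F: (1/42) * 5 = 5/42
  E: (16/42) * 3 = 48/42
  H: (6/42) * 4 = 24/42
Sum = (28 + 36 + 5 + 48 + 24)/42 = 141/42

L = 141/42 = 3.3571 bits/symbol


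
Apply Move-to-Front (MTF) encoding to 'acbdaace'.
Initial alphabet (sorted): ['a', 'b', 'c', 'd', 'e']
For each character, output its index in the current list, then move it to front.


MTF encoding:
'a': index 0 in ['a', 'b', 'c', 'd', 'e'] -> ['a', 'b', 'c', 'd', 'e']
'c': index 2 in ['a', 'b', 'c', 'd', 'e'] -> ['c', 'a', 'b', 'd', 'e']
'b': index 2 in ['c', 'a', 'b', 'd', 'e'] -> ['b', 'c', 'a', 'd', 'e']
'd': index 3 in ['b', 'c', 'a', 'd', 'e'] -> ['d', 'b', 'c', 'a', 'e']
'a': index 3 in ['d', 'b', 'c', 'a', 'e'] -> ['a', 'd', 'b', 'c', 'e']
'a': index 0 in ['a', 'd', 'b', 'c', 'e'] -> ['a', 'd', 'b', 'c', 'e']
'c': index 3 in ['a', 'd', 'b', 'c', 'e'] -> ['c', 'a', 'd', 'b', 'e']
'e': index 4 in ['c', 'a', 'd', 'b', 'e'] -> ['e', 'c', 'a', 'd', 'b']


Output: [0, 2, 2, 3, 3, 0, 3, 4]


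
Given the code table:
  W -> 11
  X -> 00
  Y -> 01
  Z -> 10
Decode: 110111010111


Decoding:
11 -> W
01 -> Y
11 -> W
01 -> Y
01 -> Y
11 -> W


Result: WYWYYW


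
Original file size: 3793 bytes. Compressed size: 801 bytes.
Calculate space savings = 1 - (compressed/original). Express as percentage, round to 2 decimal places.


ratio = compressed/original = 801/3793 = 0.211178
savings = 1 - ratio = 1 - 0.211178 = 0.788822
as a percentage: 0.788822 * 100 = 78.88%

Space savings = 1 - 801/3793 = 78.88%


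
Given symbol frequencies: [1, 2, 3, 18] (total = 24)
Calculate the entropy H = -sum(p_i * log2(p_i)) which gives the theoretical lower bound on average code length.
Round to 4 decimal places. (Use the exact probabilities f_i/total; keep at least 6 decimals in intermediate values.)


Per-symbol terms -p_i * log2(p_i) with p_i = f_i/24:
  p = 1/24 = 0.041667: log2(p) = -4.584963, -p*log2(p) = 0.191040
  p = 2/24 = 0.083333: log2(p) = -3.584963, -p*log2(p) = 0.298747
  p = 3/24 = 0.125000: log2(p) = -3.000000, -p*log2(p) = 0.375000
  p = 18/24 = 0.750000: log2(p) = -0.415037, -p*log2(p) = 0.311278
H = 0.191040 + 0.298747 + 0.375000 + 0.311278 = 1.176065

H = 1.1761 bits/symbol


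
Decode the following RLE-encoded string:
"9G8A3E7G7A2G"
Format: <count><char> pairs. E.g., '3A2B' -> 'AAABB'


Expanding each <count><char> pair:
  9G -> 'GGGGGGGGG'
  8A -> 'AAAAAAAA'
  3E -> 'EEE'
  7G -> 'GGGGGGG'
  7A -> 'AAAAAAA'
  2G -> 'GG'

Decoded = GGGGGGGGGAAAAAAAAEEEGGGGGGGAAAAAAAGG


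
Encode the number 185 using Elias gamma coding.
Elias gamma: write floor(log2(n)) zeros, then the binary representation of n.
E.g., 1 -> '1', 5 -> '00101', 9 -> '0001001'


num_bits = floor(log2(185)) + 1 = 8
leading_zeros = num_bits - 1 = 7
binary(185) = 10111001

Elias gamma(185) = '0000000' + '10111001' = 000000010111001 (15 bits)


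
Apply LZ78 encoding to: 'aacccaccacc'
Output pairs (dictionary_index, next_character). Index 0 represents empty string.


LZ78 encoding steps:
Dictionary: {0: ''}
Step 1: w='' (idx 0), next='a' -> output (0, 'a'), add 'a' as idx 1
Step 2: w='a' (idx 1), next='c' -> output (1, 'c'), add 'ac' as idx 2
Step 3: w='' (idx 0), next='c' -> output (0, 'c'), add 'c' as idx 3
Step 4: w='c' (idx 3), next='a' -> output (3, 'a'), add 'ca' as idx 4
Step 5: w='c' (idx 3), next='c' -> output (3, 'c'), add 'cc' as idx 5
Step 6: w='ac' (idx 2), next='c' -> output (2, 'c'), add 'acc' as idx 6


Encoded: [(0, 'a'), (1, 'c'), (0, 'c'), (3, 'a'), (3, 'c'), (2, 'c')]


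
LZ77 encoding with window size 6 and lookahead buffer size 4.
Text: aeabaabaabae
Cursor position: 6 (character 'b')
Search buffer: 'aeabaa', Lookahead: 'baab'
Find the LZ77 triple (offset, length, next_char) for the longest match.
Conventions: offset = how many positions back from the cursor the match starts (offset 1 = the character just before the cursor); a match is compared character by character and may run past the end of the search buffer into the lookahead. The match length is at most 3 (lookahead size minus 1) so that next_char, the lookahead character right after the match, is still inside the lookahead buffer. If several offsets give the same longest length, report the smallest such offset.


Try each offset into the search buffer:
  offset=1 (pos 5, char 'a'): match length 0
  offset=2 (pos 4, char 'a'): match length 0
  offset=3 (pos 3, char 'b'): match length 3
  offset=4 (pos 2, char 'a'): match length 0
  offset=5 (pos 1, char 'e'): match length 0
  offset=6 (pos 0, char 'a'): match length 0
Longest match has length 3 at offset 3.
next_char = character at position 6 + 3 = 9 -> 'b'

Best match: offset=3, length=3 (matching 'baa' starting at position 3)
LZ77 triple: (3, 3, 'b')


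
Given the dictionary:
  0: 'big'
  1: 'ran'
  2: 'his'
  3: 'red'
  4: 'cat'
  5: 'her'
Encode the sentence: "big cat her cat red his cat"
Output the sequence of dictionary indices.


Look up each word in the dictionary:
  'big' -> 0
  'cat' -> 4
  'her' -> 5
  'cat' -> 4
  'red' -> 3
  'his' -> 2
  'cat' -> 4

Encoded: [0, 4, 5, 4, 3, 2, 4]


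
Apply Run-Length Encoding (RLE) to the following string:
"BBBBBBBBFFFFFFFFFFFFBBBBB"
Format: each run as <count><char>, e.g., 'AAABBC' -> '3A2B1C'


Scanning runs left to right:
  i=0: run of 'B' x 8 -> '8B'
  i=8: run of 'F' x 12 -> '12F'
  i=20: run of 'B' x 5 -> '5B'

RLE = 8B12F5B


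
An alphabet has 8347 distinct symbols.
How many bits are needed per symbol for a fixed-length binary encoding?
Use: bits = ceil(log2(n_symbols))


log2(8347) = 13.027
Bracket: 2^13 = 8192 < 8347 <= 2^14 = 16384
So ceil(log2(8347)) = 14

bits = ceil(log2(8347)) = ceil(13.027) = 14 bits


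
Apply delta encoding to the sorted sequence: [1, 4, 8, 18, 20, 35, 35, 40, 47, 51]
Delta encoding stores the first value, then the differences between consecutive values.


First value: 1
Deltas:
  4 - 1 = 3
  8 - 4 = 4
  18 - 8 = 10
  20 - 18 = 2
  35 - 20 = 15
  35 - 35 = 0
  40 - 35 = 5
  47 - 40 = 7
  51 - 47 = 4


Delta encoded: [1, 3, 4, 10, 2, 15, 0, 5, 7, 4]


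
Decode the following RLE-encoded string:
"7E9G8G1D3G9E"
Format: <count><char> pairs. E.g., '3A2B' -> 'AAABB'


Expanding each <count><char> pair:
  7E -> 'EEEEEEE'
  9G -> 'GGGGGGGGG'
  8G -> 'GGGGGGGG'
  1D -> 'D'
  3G -> 'GGG'
  9E -> 'EEEEEEEEE'

Decoded = EEEEEEEGGGGGGGGGGGGGGGGGDGGGEEEEEEEEE


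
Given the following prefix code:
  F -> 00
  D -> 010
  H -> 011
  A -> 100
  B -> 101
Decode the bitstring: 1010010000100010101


Decoding step by step:
Bits 101 -> B
Bits 00 -> F
Bits 100 -> A
Bits 00 -> F
Bits 100 -> A
Bits 010 -> D
Bits 101 -> B


Decoded message: BFAFADB


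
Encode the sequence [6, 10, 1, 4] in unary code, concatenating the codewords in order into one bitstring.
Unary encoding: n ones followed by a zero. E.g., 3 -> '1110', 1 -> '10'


Encode each number as n ones followed by a terminating 0:
  6 -> 1111110 (7 bits)
  10 -> 11111111110 (11 bits)
  1 -> 10 (2 bits)
  4 -> 11110 (5 bits)
Total length = 7 + 11 + 2 + 5 = 25 bits.

Unary([6, 10, 1, 4]) = 1111110111111111101011110 (25 bits)


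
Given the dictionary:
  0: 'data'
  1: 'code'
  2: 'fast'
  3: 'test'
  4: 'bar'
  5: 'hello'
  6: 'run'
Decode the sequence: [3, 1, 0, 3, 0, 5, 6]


Look up each index in the dictionary:
  3 -> 'test'
  1 -> 'code'
  0 -> 'data'
  3 -> 'test'
  0 -> 'data'
  5 -> 'hello'
  6 -> 'run'

Decoded: "test code data test data hello run"


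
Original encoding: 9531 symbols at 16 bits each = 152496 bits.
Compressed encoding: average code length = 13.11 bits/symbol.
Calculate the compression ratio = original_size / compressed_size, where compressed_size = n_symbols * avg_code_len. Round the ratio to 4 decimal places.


original_size = n_symbols * orig_bits = 9531 * 16 = 152496 bits
compressed_size = n_symbols * avg_code_len = 9531 * 13.11 = 124951.41 bits
ratio = original_size / compressed_size = 152496 / 124951.41 = 1.2204

Compression ratio = 1.2204


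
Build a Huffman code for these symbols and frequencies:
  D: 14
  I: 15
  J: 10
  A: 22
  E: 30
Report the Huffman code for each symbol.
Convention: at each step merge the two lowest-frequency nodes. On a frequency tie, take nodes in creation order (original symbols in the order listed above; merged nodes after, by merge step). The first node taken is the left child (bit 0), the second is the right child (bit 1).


Huffman tree construction:
Step 1: Merge J(10) + D(14) = 24
Step 2: Merge I(15) + A(22) = 37
Step 3: Merge (J+D)(24) + E(30) = 54
Step 4: Merge (I+A)(37) + ((J+D)+E)(54) = 91
Read each symbol's code off the tree from the root (left child = 0, right child = 1).

Codes:
  D: 101 (length 3)
  I: 00 (length 2)
  J: 100 (length 3)
  A: 01 (length 2)
  E: 11 (length 2)
Average code length: 206/91 = 2.2637 bits/symbol


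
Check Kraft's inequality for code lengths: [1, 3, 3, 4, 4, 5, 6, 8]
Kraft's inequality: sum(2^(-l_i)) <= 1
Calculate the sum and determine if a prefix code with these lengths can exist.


Sum = 2^(-1) + 2^(-3) + 2^(-3) + 2^(-4) + 2^(-4) + 2^(-5) + 2^(-6) + 2^(-8)
    = 0.5 + 0.125 + 0.125 + 0.0625 + 0.0625 + 0.03125 + 0.015625 + 0.00390625
    = 237/256 = 0.92578125
Since 0.92578125 <= 1, Kraft's inequality IS satisfied.
A prefix code with these lengths CAN exist.

Kraft sum = 0.92578125. Satisfied.


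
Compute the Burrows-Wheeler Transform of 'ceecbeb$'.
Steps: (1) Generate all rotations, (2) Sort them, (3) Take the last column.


Rotations (sorted):
  0: $ceecbeb -> last char: b
  1: b$ceecbe -> last char: e
  2: beb$ceec -> last char: c
  3: cbeb$cee -> last char: e
  4: ceecbeb$ -> last char: $
  5: eb$ceecb -> last char: b
  6: ecbeb$ce -> last char: e
  7: eecbeb$c -> last char: c


BWT = bece$bec


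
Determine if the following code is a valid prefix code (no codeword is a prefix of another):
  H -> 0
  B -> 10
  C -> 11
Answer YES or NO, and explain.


Checking each pair (does one codeword prefix another?):
  H='0' vs B='10': no prefix
  H='0' vs C='11': no prefix
  B='10' vs H='0': no prefix
  B='10' vs C='11': no prefix
  C='11' vs H='0': no prefix
  C='11' vs B='10': no prefix
No violation found over all pairs.

YES -- this is a valid prefix code. No codeword is a prefix of any other codeword.


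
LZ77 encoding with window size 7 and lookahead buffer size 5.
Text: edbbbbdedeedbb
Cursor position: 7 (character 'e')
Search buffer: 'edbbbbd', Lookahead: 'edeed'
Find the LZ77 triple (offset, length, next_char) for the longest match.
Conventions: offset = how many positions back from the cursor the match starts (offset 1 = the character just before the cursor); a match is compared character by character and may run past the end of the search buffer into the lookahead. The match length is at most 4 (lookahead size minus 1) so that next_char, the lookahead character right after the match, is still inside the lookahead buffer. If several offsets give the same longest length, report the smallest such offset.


Try each offset into the search buffer:
  offset=1 (pos 6, char 'd'): match length 0
  offset=2 (pos 5, char 'b'): match length 0
  offset=3 (pos 4, char 'b'): match length 0
  offset=4 (pos 3, char 'b'): match length 0
  offset=5 (pos 2, char 'b'): match length 0
  offset=6 (pos 1, char 'd'): match length 0
  offset=7 (pos 0, char 'e'): match length 2
Longest match has length 2 at offset 7.
next_char = character at position 7 + 2 = 9 -> 'e'

Best match: offset=7, length=2 (matching 'ed' starting at position 0)
LZ77 triple: (7, 2, 'e')


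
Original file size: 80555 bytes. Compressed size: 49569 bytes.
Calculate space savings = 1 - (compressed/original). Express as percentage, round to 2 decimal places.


ratio = compressed/original = 49569/80555 = 0.615344
savings = 1 - ratio = 1 - 0.615344 = 0.384656
as a percentage: 0.384656 * 100 = 38.47%

Space savings = 1 - 49569/80555 = 38.47%


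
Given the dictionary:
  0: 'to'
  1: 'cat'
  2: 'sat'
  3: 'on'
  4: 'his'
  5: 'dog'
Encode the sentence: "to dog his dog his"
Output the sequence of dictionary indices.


Look up each word in the dictionary:
  'to' -> 0
  'dog' -> 5
  'his' -> 4
  'dog' -> 5
  'his' -> 4

Encoded: [0, 5, 4, 5, 4]


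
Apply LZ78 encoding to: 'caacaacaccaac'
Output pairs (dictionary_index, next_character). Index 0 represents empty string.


LZ78 encoding steps:
Dictionary: {0: ''}
Step 1: w='' (idx 0), next='c' -> output (0, 'c'), add 'c' as idx 1
Step 2: w='' (idx 0), next='a' -> output (0, 'a'), add 'a' as idx 2
Step 3: w='a' (idx 2), next='c' -> output (2, 'c'), add 'ac' as idx 3
Step 4: w='a' (idx 2), next='a' -> output (2, 'a'), add 'aa' as idx 4
Step 5: w='c' (idx 1), next='a' -> output (1, 'a'), add 'ca' as idx 5
Step 6: w='c' (idx 1), next='c' -> output (1, 'c'), add 'cc' as idx 6
Step 7: w='aa' (idx 4), next='c' -> output (4, 'c'), add 'aac' as idx 7


Encoded: [(0, 'c'), (0, 'a'), (2, 'c'), (2, 'a'), (1, 'a'), (1, 'c'), (4, 'c')]


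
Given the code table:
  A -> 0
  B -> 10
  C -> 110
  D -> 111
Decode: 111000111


Decoding:
111 -> D
0 -> A
0 -> A
0 -> A
111 -> D


Result: DAAAD


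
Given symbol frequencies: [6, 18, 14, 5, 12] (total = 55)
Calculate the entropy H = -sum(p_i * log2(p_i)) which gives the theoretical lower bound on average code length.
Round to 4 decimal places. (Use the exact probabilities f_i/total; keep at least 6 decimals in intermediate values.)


Per-symbol terms -p_i * log2(p_i) with p_i = f_i/55:
  p = 6/55 = 0.109091: log2(p) = -3.196397, -p*log2(p) = 0.348698
  p = 18/55 = 0.327273: log2(p) = -1.611435, -p*log2(p) = 0.527379
  p = 14/55 = 0.254545: log2(p) = -1.974005, -p*log2(p) = 0.502474
  p = 5/55 = 0.090909: log2(p) = -3.459432, -p*log2(p) = 0.314494
  p = 12/55 = 0.218182: log2(p) = -2.196397, -p*log2(p) = 0.479214
H = 0.348698 + 0.527379 + 0.502474 + 0.314494 + 0.479214 = 2.172259

H = 2.1723 bits/symbol


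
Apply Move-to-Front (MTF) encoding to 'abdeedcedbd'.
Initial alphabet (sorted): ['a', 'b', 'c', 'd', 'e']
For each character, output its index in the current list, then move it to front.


MTF encoding:
'a': index 0 in ['a', 'b', 'c', 'd', 'e'] -> ['a', 'b', 'c', 'd', 'e']
'b': index 1 in ['a', 'b', 'c', 'd', 'e'] -> ['b', 'a', 'c', 'd', 'e']
'd': index 3 in ['b', 'a', 'c', 'd', 'e'] -> ['d', 'b', 'a', 'c', 'e']
'e': index 4 in ['d', 'b', 'a', 'c', 'e'] -> ['e', 'd', 'b', 'a', 'c']
'e': index 0 in ['e', 'd', 'b', 'a', 'c'] -> ['e', 'd', 'b', 'a', 'c']
'd': index 1 in ['e', 'd', 'b', 'a', 'c'] -> ['d', 'e', 'b', 'a', 'c']
'c': index 4 in ['d', 'e', 'b', 'a', 'c'] -> ['c', 'd', 'e', 'b', 'a']
'e': index 2 in ['c', 'd', 'e', 'b', 'a'] -> ['e', 'c', 'd', 'b', 'a']
'd': index 2 in ['e', 'c', 'd', 'b', 'a'] -> ['d', 'e', 'c', 'b', 'a']
'b': index 3 in ['d', 'e', 'c', 'b', 'a'] -> ['b', 'd', 'e', 'c', 'a']
'd': index 1 in ['b', 'd', 'e', 'c', 'a'] -> ['d', 'b', 'e', 'c', 'a']


Output: [0, 1, 3, 4, 0, 1, 4, 2, 2, 3, 1]


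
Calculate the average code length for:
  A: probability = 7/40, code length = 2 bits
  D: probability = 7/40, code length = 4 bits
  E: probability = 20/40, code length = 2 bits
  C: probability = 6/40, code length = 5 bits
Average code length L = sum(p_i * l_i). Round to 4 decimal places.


Weighted contributions p_i * l_i:
  A: (7/40) * 2 = 14/40
  D: (7/40) * 4 = 28/40
  E: (20/40) * 2 = 40/40
  C: (6/40) * 5 = 30/40
Sum = (14 + 28 + 40 + 30)/40 = 112/40

L = 112/40 = 2.8000 bits/symbol


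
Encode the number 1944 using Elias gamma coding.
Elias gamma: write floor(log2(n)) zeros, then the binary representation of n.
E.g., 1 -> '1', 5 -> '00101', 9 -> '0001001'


num_bits = floor(log2(1944)) + 1 = 11
leading_zeros = num_bits - 1 = 10
binary(1944) = 11110011000

Elias gamma(1944) = '0000000000' + '11110011000' = 000000000011110011000 (21 bits)


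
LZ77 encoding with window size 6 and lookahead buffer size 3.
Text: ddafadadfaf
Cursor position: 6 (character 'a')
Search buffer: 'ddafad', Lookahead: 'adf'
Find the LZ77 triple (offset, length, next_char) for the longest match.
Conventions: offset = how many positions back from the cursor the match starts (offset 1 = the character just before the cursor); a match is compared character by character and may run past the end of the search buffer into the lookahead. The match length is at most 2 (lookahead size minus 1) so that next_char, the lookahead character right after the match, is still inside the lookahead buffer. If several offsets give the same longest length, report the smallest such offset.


Try each offset into the search buffer:
  offset=1 (pos 5, char 'd'): match length 0
  offset=2 (pos 4, char 'a'): match length 2
  offset=3 (pos 3, char 'f'): match length 0
  offset=4 (pos 2, char 'a'): match length 1
  offset=5 (pos 1, char 'd'): match length 0
  offset=6 (pos 0, char 'd'): match length 0
Longest match has length 2 at offset 2.
next_char = character at position 6 + 2 = 8 -> 'f'

Best match: offset=2, length=2 (matching 'ad' starting at position 4)
LZ77 triple: (2, 2, 'f')


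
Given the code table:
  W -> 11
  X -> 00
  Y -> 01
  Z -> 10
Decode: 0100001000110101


Decoding:
01 -> Y
00 -> X
00 -> X
10 -> Z
00 -> X
11 -> W
01 -> Y
01 -> Y


Result: YXXZXWYY


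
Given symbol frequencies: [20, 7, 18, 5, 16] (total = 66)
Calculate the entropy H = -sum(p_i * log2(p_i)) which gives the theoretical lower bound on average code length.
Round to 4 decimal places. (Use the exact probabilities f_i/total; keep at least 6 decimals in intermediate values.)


Per-symbol terms -p_i * log2(p_i) with p_i = f_i/66:
  p = 20/66 = 0.303030: log2(p) = -1.722466, -p*log2(p) = 0.521959
  p = 7/66 = 0.106061: log2(p) = -3.237039, -p*log2(p) = 0.343322
  p = 18/66 = 0.272727: log2(p) = -1.874469, -p*log2(p) = 0.511219
  p = 5/66 = 0.075758: log2(p) = -3.722466, -p*log2(p) = 0.282005
  p = 16/66 = 0.242424: log2(p) = -2.044394, -p*log2(p) = 0.495611
H = 0.521959 + 0.343322 + 0.511219 + 0.282005 + 0.495611 = 2.154116

H = 2.1541 bits/symbol


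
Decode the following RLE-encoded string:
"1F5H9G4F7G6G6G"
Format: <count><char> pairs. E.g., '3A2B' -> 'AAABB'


Expanding each <count><char> pair:
  1F -> 'F'
  5H -> 'HHHHH'
  9G -> 'GGGGGGGGG'
  4F -> 'FFFF'
  7G -> 'GGGGGGG'
  6G -> 'GGGGGG'
  6G -> 'GGGGGG'

Decoded = FHHHHHGGGGGGGGGFFFFGGGGGGGGGGGGGGGGGGG


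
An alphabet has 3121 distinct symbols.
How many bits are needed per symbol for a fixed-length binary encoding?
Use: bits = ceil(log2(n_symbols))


log2(3121) = 11.6078
Bracket: 2^11 = 2048 < 3121 <= 2^12 = 4096
So ceil(log2(3121)) = 12

bits = ceil(log2(3121)) = ceil(11.6078) = 12 bits


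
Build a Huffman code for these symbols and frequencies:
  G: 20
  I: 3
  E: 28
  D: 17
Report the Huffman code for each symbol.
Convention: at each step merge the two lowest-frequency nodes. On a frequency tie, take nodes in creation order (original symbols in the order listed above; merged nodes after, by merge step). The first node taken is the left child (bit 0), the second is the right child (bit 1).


Huffman tree construction:
Step 1: Merge I(3) + D(17) = 20
Step 2: Merge G(20) + (I+D)(20) = 40
Step 3: Merge E(28) + (G+(I+D))(40) = 68
Read each symbol's code off the tree from the root (left child = 0, right child = 1).

Codes:
  G: 10 (length 2)
  I: 110 (length 3)
  E: 0 (length 1)
  D: 111 (length 3)
Average code length: 128/68 = 1.8824 bits/symbol


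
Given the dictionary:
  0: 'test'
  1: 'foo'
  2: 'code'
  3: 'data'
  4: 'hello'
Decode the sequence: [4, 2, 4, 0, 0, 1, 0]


Look up each index in the dictionary:
  4 -> 'hello'
  2 -> 'code'
  4 -> 'hello'
  0 -> 'test'
  0 -> 'test'
  1 -> 'foo'
  0 -> 'test'

Decoded: "hello code hello test test foo test"


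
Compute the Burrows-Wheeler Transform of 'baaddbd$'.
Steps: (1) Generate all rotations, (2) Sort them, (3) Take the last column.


Rotations (sorted):
  0: $baaddbd -> last char: d
  1: aaddbd$b -> last char: b
  2: addbd$ba -> last char: a
  3: baaddbd$ -> last char: $
  4: bd$baadd -> last char: d
  5: d$baaddb -> last char: b
  6: dbd$baad -> last char: d
  7: ddbd$baa -> last char: a


BWT = dba$dbda


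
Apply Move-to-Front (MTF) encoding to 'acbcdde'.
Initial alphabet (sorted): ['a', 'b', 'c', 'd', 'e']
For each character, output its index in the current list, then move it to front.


MTF encoding:
'a': index 0 in ['a', 'b', 'c', 'd', 'e'] -> ['a', 'b', 'c', 'd', 'e']
'c': index 2 in ['a', 'b', 'c', 'd', 'e'] -> ['c', 'a', 'b', 'd', 'e']
'b': index 2 in ['c', 'a', 'b', 'd', 'e'] -> ['b', 'c', 'a', 'd', 'e']
'c': index 1 in ['b', 'c', 'a', 'd', 'e'] -> ['c', 'b', 'a', 'd', 'e']
'd': index 3 in ['c', 'b', 'a', 'd', 'e'] -> ['d', 'c', 'b', 'a', 'e']
'd': index 0 in ['d', 'c', 'b', 'a', 'e'] -> ['d', 'c', 'b', 'a', 'e']
'e': index 4 in ['d', 'c', 'b', 'a', 'e'] -> ['e', 'd', 'c', 'b', 'a']


Output: [0, 2, 2, 1, 3, 0, 4]


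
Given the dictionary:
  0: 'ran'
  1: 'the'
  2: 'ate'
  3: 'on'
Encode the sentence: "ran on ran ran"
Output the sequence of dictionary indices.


Look up each word in the dictionary:
  'ran' -> 0
  'on' -> 3
  'ran' -> 0
  'ran' -> 0

Encoded: [0, 3, 0, 0]


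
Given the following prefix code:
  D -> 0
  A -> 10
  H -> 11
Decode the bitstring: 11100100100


Decoding step by step:
Bits 11 -> H
Bits 10 -> A
Bits 0 -> D
Bits 10 -> A
Bits 0 -> D
Bits 10 -> A
Bits 0 -> D


Decoded message: HADADAD


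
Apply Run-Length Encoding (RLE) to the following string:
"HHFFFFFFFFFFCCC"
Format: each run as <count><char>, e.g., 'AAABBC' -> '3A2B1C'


Scanning runs left to right:
  i=0: run of 'H' x 2 -> '2H'
  i=2: run of 'F' x 10 -> '10F'
  i=12: run of 'C' x 3 -> '3C'

RLE = 2H10F3C


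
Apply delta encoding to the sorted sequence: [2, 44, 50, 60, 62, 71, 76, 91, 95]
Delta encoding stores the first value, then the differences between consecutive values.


First value: 2
Deltas:
  44 - 2 = 42
  50 - 44 = 6
  60 - 50 = 10
  62 - 60 = 2
  71 - 62 = 9
  76 - 71 = 5
  91 - 76 = 15
  95 - 91 = 4


Delta encoded: [2, 42, 6, 10, 2, 9, 5, 15, 4]


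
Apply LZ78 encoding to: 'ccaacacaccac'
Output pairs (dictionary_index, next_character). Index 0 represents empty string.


LZ78 encoding steps:
Dictionary: {0: ''}
Step 1: w='' (idx 0), next='c' -> output (0, 'c'), add 'c' as idx 1
Step 2: w='c' (idx 1), next='a' -> output (1, 'a'), add 'ca' as idx 2
Step 3: w='' (idx 0), next='a' -> output (0, 'a'), add 'a' as idx 3
Step 4: w='ca' (idx 2), next='c' -> output (2, 'c'), add 'cac' as idx 4
Step 5: w='a' (idx 3), next='c' -> output (3, 'c'), add 'ac' as idx 5
Step 6: w='cac' (idx 4), end of input -> output (4, '')


Encoded: [(0, 'c'), (1, 'a'), (0, 'a'), (2, 'c'), (3, 'c'), (4, '')]


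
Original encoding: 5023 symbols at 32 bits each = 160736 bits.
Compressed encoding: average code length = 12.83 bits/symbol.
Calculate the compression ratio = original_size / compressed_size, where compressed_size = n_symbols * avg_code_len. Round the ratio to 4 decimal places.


original_size = n_symbols * orig_bits = 5023 * 32 = 160736 bits
compressed_size = n_symbols * avg_code_len = 5023 * 12.83 = 64445.09 bits
ratio = original_size / compressed_size = 160736 / 64445.09 = 2.4942

Compression ratio = 2.4942


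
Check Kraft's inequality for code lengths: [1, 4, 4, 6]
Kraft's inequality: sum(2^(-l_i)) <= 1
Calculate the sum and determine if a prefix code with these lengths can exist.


Sum = 2^(-1) + 2^(-4) + 2^(-4) + 2^(-6)
    = 0.5 + 0.0625 + 0.0625 + 0.015625
    = 41/64 = 0.640625
Since 0.640625 <= 1, Kraft's inequality IS satisfied.
A prefix code with these lengths CAN exist.

Kraft sum = 0.640625. Satisfied.


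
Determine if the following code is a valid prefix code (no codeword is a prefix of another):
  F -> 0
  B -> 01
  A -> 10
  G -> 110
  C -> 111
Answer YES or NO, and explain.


Checking each pair (does one codeword prefix another?):
  F='0' vs B='01': prefix -- VIOLATION

NO -- this is NOT a valid prefix code. F (0) is a prefix of B (01).


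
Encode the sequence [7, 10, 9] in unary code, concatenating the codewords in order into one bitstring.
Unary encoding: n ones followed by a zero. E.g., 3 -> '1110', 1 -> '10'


Encode each number as n ones followed by a terminating 0:
  7 -> 11111110 (8 bits)
  10 -> 11111111110 (11 bits)
  9 -> 1111111110 (10 bits)
Total length = 8 + 11 + 10 = 29 bits.

Unary([7, 10, 9]) = 11111110111111111101111111110 (29 bits)


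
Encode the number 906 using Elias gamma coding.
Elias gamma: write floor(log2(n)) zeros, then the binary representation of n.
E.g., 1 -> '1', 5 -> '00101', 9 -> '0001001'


num_bits = floor(log2(906)) + 1 = 10
leading_zeros = num_bits - 1 = 9
binary(906) = 1110001010

Elias gamma(906) = '000000000' + '1110001010' = 0000000001110001010 (19 bits)


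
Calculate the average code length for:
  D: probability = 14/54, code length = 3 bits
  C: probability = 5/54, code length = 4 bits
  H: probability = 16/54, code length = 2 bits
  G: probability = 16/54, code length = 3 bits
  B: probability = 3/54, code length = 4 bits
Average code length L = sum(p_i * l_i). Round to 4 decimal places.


Weighted contributions p_i * l_i:
  D: (14/54) * 3 = 42/54
  C: (5/54) * 4 = 20/54
  H: (16/54) * 2 = 32/54
  G: (16/54) * 3 = 48/54
  B: (3/54) * 4 = 12/54
Sum = (42 + 20 + 32 + 48 + 12)/54 = 154/54

L = 154/54 = 2.8519 bits/symbol


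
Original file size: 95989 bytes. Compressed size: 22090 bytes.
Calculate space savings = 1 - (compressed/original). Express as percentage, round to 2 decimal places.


ratio = compressed/original = 22090/95989 = 0.230131
savings = 1 - ratio = 1 - 0.230131 = 0.769869
as a percentage: 0.769869 * 100 = 76.99%

Space savings = 1 - 22090/95989 = 76.99%


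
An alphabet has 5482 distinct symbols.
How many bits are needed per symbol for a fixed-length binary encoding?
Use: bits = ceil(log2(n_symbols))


log2(5482) = 12.4205
Bracket: 2^12 = 4096 < 5482 <= 2^13 = 8192
So ceil(log2(5482)) = 13

bits = ceil(log2(5482)) = ceil(12.4205) = 13 bits


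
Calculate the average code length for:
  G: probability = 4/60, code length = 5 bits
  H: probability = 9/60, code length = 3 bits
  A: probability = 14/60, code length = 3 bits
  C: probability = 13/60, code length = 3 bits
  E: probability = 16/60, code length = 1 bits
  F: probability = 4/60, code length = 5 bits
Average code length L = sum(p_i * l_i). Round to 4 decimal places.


Weighted contributions p_i * l_i:
  G: (4/60) * 5 = 20/60
  H: (9/60) * 3 = 27/60
  A: (14/60) * 3 = 42/60
  C: (13/60) * 3 = 39/60
  E: (16/60) * 1 = 16/60
  F: (4/60) * 5 = 20/60
Sum = (20 + 27 + 42 + 39 + 16 + 20)/60 = 164/60

L = 164/60 = 2.7333 bits/symbol


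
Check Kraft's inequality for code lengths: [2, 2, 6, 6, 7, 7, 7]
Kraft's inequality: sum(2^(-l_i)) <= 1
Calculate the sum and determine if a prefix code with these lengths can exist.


Sum = 2^(-2) + 2^(-2) + 2^(-6) + 2^(-6) + 2^(-7) + 2^(-7) + 2^(-7)
    = 0.25 + 0.25 + 0.015625 + 0.015625 + 0.0078125 + 0.0078125 + 0.0078125
    = 71/128 = 0.5546875
Since 0.5546875 <= 1, Kraft's inequality IS satisfied.
A prefix code with these lengths CAN exist.

Kraft sum = 0.5546875. Satisfied.


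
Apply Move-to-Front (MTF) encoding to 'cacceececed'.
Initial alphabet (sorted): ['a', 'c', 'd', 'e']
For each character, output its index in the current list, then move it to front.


MTF encoding:
'c': index 1 in ['a', 'c', 'd', 'e'] -> ['c', 'a', 'd', 'e']
'a': index 1 in ['c', 'a', 'd', 'e'] -> ['a', 'c', 'd', 'e']
'c': index 1 in ['a', 'c', 'd', 'e'] -> ['c', 'a', 'd', 'e']
'c': index 0 in ['c', 'a', 'd', 'e'] -> ['c', 'a', 'd', 'e']
'e': index 3 in ['c', 'a', 'd', 'e'] -> ['e', 'c', 'a', 'd']
'e': index 0 in ['e', 'c', 'a', 'd'] -> ['e', 'c', 'a', 'd']
'c': index 1 in ['e', 'c', 'a', 'd'] -> ['c', 'e', 'a', 'd']
'e': index 1 in ['c', 'e', 'a', 'd'] -> ['e', 'c', 'a', 'd']
'c': index 1 in ['e', 'c', 'a', 'd'] -> ['c', 'e', 'a', 'd']
'e': index 1 in ['c', 'e', 'a', 'd'] -> ['e', 'c', 'a', 'd']
'd': index 3 in ['e', 'c', 'a', 'd'] -> ['d', 'e', 'c', 'a']


Output: [1, 1, 1, 0, 3, 0, 1, 1, 1, 1, 3]


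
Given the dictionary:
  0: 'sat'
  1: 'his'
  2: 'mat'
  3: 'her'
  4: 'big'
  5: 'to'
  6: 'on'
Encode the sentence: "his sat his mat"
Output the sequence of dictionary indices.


Look up each word in the dictionary:
  'his' -> 1
  'sat' -> 0
  'his' -> 1
  'mat' -> 2

Encoded: [1, 0, 1, 2]


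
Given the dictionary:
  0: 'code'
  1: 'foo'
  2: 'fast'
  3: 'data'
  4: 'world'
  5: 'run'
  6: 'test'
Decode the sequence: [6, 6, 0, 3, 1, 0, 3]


Look up each index in the dictionary:
  6 -> 'test'
  6 -> 'test'
  0 -> 'code'
  3 -> 'data'
  1 -> 'foo'
  0 -> 'code'
  3 -> 'data'

Decoded: "test test code data foo code data"


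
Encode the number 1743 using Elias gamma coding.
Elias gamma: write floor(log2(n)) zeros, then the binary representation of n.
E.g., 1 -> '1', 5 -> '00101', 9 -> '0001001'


num_bits = floor(log2(1743)) + 1 = 11
leading_zeros = num_bits - 1 = 10
binary(1743) = 11011001111

Elias gamma(1743) = '0000000000' + '11011001111' = 000000000011011001111 (21 bits)


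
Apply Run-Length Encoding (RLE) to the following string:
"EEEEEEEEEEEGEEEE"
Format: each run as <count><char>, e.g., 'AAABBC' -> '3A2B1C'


Scanning runs left to right:
  i=0: run of 'E' x 11 -> '11E'
  i=11: run of 'G' x 1 -> '1G'
  i=12: run of 'E' x 4 -> '4E'

RLE = 11E1G4E


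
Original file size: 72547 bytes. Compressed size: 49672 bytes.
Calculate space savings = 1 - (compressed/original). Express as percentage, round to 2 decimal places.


ratio = compressed/original = 49672/72547 = 0.684687
savings = 1 - ratio = 1 - 0.684687 = 0.315313
as a percentage: 0.315313 * 100 = 31.53%

Space savings = 1 - 49672/72547 = 31.53%


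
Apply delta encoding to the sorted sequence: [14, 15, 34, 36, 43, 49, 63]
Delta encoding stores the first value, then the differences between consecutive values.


First value: 14
Deltas:
  15 - 14 = 1
  34 - 15 = 19
  36 - 34 = 2
  43 - 36 = 7
  49 - 43 = 6
  63 - 49 = 14


Delta encoded: [14, 1, 19, 2, 7, 6, 14]


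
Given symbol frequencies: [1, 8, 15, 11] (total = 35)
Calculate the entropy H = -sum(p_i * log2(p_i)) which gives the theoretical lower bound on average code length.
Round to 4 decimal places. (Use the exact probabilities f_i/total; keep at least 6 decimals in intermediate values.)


Per-symbol terms -p_i * log2(p_i) with p_i = f_i/35:
  p = 1/35 = 0.028571: log2(p) = -5.129283, -p*log2(p) = 0.146551
  p = 8/35 = 0.228571: log2(p) = -2.129283, -p*log2(p) = 0.486693
  p = 15/35 = 0.428571: log2(p) = -1.222392, -p*log2(p) = 0.523882
  p = 11/35 = 0.314286: log2(p) = -1.669851, -p*log2(p) = 0.524810
H = 0.146551 + 0.486693 + 0.523882 + 0.524810 = 1.681936

H = 1.6819 bits/symbol


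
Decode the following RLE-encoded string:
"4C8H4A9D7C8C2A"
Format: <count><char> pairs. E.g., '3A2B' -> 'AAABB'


Expanding each <count><char> pair:
  4C -> 'CCCC'
  8H -> 'HHHHHHHH'
  4A -> 'AAAA'
  9D -> 'DDDDDDDDD'
  7C -> 'CCCCCCC'
  8C -> 'CCCCCCCC'
  2A -> 'AA'

Decoded = CCCCHHHHHHHHAAAADDDDDDDDDCCCCCCCCCCCCCCCAA


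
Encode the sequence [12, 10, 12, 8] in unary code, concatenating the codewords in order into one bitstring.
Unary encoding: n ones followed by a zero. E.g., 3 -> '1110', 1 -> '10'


Encode each number as n ones followed by a terminating 0:
  12 -> 1111111111110 (13 bits)
  10 -> 11111111110 (11 bits)
  12 -> 1111111111110 (13 bits)
  8 -> 111111110 (9 bits)
Total length = 13 + 11 + 13 + 9 = 46 bits.

Unary([12, 10, 12, 8]) = 1111111111110111111111101111111111110111111110 (46 bits)


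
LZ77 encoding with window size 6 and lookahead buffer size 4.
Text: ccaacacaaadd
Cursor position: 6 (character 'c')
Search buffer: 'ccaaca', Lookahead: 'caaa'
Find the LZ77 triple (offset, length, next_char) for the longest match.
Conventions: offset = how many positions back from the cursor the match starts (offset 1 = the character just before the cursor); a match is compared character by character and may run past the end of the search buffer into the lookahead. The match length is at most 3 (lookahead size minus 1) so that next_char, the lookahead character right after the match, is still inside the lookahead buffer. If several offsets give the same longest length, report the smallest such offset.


Try each offset into the search buffer:
  offset=1 (pos 5, char 'a'): match length 0
  offset=2 (pos 4, char 'c'): match length 2
  offset=3 (pos 3, char 'a'): match length 0
  offset=4 (pos 2, char 'a'): match length 0
  offset=5 (pos 1, char 'c'): match length 3
  offset=6 (pos 0, char 'c'): match length 1
Longest match has length 3 at offset 5.
next_char = character at position 6 + 3 = 9 -> 'a'

Best match: offset=5, length=3 (matching 'caa' starting at position 1)
LZ77 triple: (5, 3, 'a')


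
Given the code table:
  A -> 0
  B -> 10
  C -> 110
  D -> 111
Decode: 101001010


Decoding:
10 -> B
10 -> B
0 -> A
10 -> B
10 -> B


Result: BBABB


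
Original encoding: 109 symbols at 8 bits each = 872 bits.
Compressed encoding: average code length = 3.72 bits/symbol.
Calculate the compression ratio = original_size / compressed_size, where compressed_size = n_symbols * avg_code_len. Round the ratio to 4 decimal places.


original_size = n_symbols * orig_bits = 109 * 8 = 872 bits
compressed_size = n_symbols * avg_code_len = 109 * 3.72 = 405.48 bits
ratio = original_size / compressed_size = 872 / 405.48 = 2.1505

Compression ratio = 2.1505


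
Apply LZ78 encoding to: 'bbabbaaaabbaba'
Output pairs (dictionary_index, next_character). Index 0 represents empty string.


LZ78 encoding steps:
Dictionary: {0: ''}
Step 1: w='' (idx 0), next='b' -> output (0, 'b'), add 'b' as idx 1
Step 2: w='b' (idx 1), next='a' -> output (1, 'a'), add 'ba' as idx 2
Step 3: w='b' (idx 1), next='b' -> output (1, 'b'), add 'bb' as idx 3
Step 4: w='' (idx 0), next='a' -> output (0, 'a'), add 'a' as idx 4
Step 5: w='a' (idx 4), next='a' -> output (4, 'a'), add 'aa' as idx 5
Step 6: w='a' (idx 4), next='b' -> output (4, 'b'), add 'ab' as idx 6
Step 7: w='ba' (idx 2), next='b' -> output (2, 'b'), add 'bab' as idx 7
Step 8: w='a' (idx 4), end of input -> output (4, '')


Encoded: [(0, 'b'), (1, 'a'), (1, 'b'), (0, 'a'), (4, 'a'), (4, 'b'), (2, 'b'), (4, '')]


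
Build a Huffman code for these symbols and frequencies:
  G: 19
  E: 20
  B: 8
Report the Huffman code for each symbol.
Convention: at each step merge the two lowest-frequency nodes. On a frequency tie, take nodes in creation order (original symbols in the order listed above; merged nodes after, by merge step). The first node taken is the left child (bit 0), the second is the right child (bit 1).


Huffman tree construction:
Step 1: Merge B(8) + G(19) = 27
Step 2: Merge E(20) + (B+G)(27) = 47
Read each symbol's code off the tree from the root (left child = 0, right child = 1).

Codes:
  G: 11 (length 2)
  E: 0 (length 1)
  B: 10 (length 2)
Average code length: 74/47 = 1.5745 bits/symbol


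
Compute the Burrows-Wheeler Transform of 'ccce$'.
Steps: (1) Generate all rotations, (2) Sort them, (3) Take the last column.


Rotations (sorted):
  0: $ccce -> last char: e
  1: ccce$ -> last char: $
  2: cce$c -> last char: c
  3: ce$cc -> last char: c
  4: e$ccc -> last char: c


BWT = e$ccc


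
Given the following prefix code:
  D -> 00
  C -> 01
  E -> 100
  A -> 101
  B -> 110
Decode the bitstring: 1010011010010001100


Decoding step by step:
Bits 101 -> A
Bits 00 -> D
Bits 110 -> B
Bits 100 -> E
Bits 100 -> E
Bits 01 -> C
Bits 100 -> E


Decoded message: ADBEECE
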